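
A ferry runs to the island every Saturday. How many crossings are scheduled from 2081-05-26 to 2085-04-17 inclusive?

203 Saturdays

2081-05-26 is a Monday.
From 2081-05-26 to 2085-04-17 is 1423 days inclusive.
1423 = 7 × 203 + 2, so there are 203 full weeks plus 2 extra days.
Each full week contributes one Saturday: 203 so far.
The 2 extra days are Mon, Tue — none qualify.
Total: 203 + 0 = 203.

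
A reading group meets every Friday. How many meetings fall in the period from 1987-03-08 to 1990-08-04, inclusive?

178

1987-03-08 is a Sunday.
That's 1246 days from start to end, counting both.
1246 = 7 × 178, so the span is exactly 178 full weeks.
Each full week contributes one Friday: 178 so far.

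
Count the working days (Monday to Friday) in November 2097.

21 weekdays

2097-11-01 is a Friday.
The range spans 30 days (inclusive of both endpoints).
30 = 7 × 4 + 2, so there are 4 full weeks plus 2 extra days.
Each full week contributes 5 weekdays (Mon–Fri): 4 × 5 = 20.
The 2 extra days are Friday, Saturday — 1 of them qualifies.
Total: 20 + 1 = 21.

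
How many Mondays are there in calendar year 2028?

52

Jan 1, 2028 is a Saturday.
From Jan 1, 2028 to Dec 31, 2028 is 366 days inclusive.
366 = 7 × 52 + 2, so there are 52 full weeks plus 2 extra days.
Each full week contributes one Monday: 52 so far.
The 2 extra days are Sat, Sun — none qualify.
Total: 52 + 0 = 52.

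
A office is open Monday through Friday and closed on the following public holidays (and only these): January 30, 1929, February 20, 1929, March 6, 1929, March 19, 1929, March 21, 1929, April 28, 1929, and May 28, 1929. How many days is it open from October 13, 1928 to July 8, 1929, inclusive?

October 13, 1928 is a Saturday.
The range spans 269 days (inclusive of both endpoints).
269 = 7 × 38 + 3, so there are 38 full weeks plus 3 extra days.
Each full week contributes 5 weekdays (Mon–Fri): 38 × 5 = 190.
The 3 extra days are Saturday, Sunday, Monday — 1 of them qualifies.
Total: 190 + 1 = 191.
Holidays: January 30, 1929 (Wed); February 20, 1929 (Wed); March 6, 1929 (Wed); March 19, 1929 (Tue); March 21, 1929 (Thu); April 28, 1929 (Sun); May 28, 1929 (Tue).
6 of the 7 holidays fall on weekdays; the rest are weekends and were already excluded.
Business days: 191 − 6 = 185.

185 working days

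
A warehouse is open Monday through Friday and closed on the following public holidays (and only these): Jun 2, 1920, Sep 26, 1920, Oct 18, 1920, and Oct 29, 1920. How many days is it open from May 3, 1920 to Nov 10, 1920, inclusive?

May 3, 1920 is a Monday.
The range spans 192 days (inclusive of both endpoints).
192 = 7 × 27 + 3, so there are 27 full weeks plus 3 extra days.
Each full week contributes 5 weekdays (Mon–Fri): 27 × 5 = 135.
The 3 extra days are Monday, Tuesday, Wednesday — 3 of them qualify.
Total: 135 + 3 = 138.
Holidays: Jun 2, 1920 (Wed); Sep 26, 1920 (Sun); Oct 18, 1920 (Mon); Oct 29, 1920 (Fri).
3 of the 4 holidays fall on weekdays; the rest are weekends and were already excluded.
Business days: 138 − 3 = 135.

135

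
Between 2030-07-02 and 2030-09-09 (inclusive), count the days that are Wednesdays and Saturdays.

2030-07-02 is a Tuesday.
The range spans 70 days (inclusive of both endpoints).
70 = 7 × 10, so the span is exactly 10 full weeks.
Each full week contributes 2 days from the set (Wed, Sat): 10 × 2 = 20.
Total: 20.

20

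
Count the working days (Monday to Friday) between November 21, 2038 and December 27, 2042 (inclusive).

November 21, 2038 is a Sunday.
From November 21, 2038 to December 27, 2042 is 1498 days inclusive.
1498 = 7 × 214, so the span is exactly 214 full weeks.
Each full week contributes 5 weekdays (Mon–Fri): 214 × 5 = 1070.

1070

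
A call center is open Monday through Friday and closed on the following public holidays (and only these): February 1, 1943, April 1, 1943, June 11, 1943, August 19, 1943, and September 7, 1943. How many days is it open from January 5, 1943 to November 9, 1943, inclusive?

216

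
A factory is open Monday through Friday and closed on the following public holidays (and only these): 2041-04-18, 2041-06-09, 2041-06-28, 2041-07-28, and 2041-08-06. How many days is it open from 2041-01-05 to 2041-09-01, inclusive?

167 working days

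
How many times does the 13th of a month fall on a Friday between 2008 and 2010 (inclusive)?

5

Friday-the-13ths by year:
2008: Jun
2009: Feb, Mar, Nov
2010: Aug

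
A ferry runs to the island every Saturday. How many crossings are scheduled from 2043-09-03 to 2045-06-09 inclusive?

92

2043-09-03 is a Thursday.
The range spans 646 days (inclusive of both endpoints).
646 = 7 × 92 + 2, so there are 92 full weeks plus 2 extra days.
Each full week contributes one Saturday: 92 so far.
The 2 extra days are Thu, Fri — none qualify.
Total: 92 + 0 = 92.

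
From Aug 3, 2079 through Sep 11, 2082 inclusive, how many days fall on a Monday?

162

Aug 3, 2079 is a Thursday.
From Aug 3, 2079 to Sep 11, 2082 is 1136 days inclusive.
1136 = 7 × 162 + 2, so there are 162 full weeks plus 2 extra days.
Each full week contributes one Monday: 162 so far.
The 2 extra days are Thursday, Friday — none qualify.
Total: 162 + 0 = 162.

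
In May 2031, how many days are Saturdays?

1 May 2031 is a Thursday.
That's 31 days from start to end, counting both.
31 = 7 × 4 + 3, so there are 4 full weeks plus 3 extra days.
Each full week contributes one Saturday: 4 so far.
The 3 extra days are Thursday, Friday, Saturday — 1 of them qualifies.
Total: 4 + 1 = 5.

5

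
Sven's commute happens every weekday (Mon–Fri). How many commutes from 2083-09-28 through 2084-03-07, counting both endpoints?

2083-09-28 is a Tuesday.
That's 162 days from start to end, counting both.
162 = 7 × 23 + 1, so there are 23 full weeks plus 1 extra day.
Each full week contributes 5 weekdays (Mon–Fri): 23 × 5 = 115.
The 1 extra day is Tue — 1 of them qualifies.
Total: 115 + 1 = 116.

116 weekdays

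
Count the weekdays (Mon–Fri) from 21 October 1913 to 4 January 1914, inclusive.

54

21 October 1913 is a Tuesday.
That's 76 days from start to end, counting both.
76 = 7 × 10 + 6, so there are 10 full weeks plus 6 extra days.
Each full week contributes 5 weekdays (Mon–Fri): 10 × 5 = 50.
The 6 extra days are Tuesday, Wednesday, Thursday, Friday, Saturday, Sunday — 4 of them qualify.
Total: 50 + 4 = 54.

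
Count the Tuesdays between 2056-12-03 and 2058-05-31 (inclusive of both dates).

78

2056-12-03 is a Sunday.
The range spans 545 days (inclusive of both endpoints).
545 = 7 × 77 + 6, so there are 77 full weeks plus 6 extra days.
Each full week contributes one Tuesday: 77 so far.
The 6 extra days are Sunday, Monday, Tuesday, Wednesday, Thursday, Friday — 1 of them qualifies.
Total: 77 + 1 = 78.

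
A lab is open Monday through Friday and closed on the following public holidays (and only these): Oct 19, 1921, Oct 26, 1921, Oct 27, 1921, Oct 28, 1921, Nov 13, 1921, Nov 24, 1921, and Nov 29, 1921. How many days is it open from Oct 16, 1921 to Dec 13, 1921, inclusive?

Oct 16, 1921 is a Sunday.
From Oct 16, 1921 to Dec 13, 1921 is 59 days inclusive.
59 = 7 × 8 + 3, so there are 8 full weeks plus 3 extra days.
Each full week contributes 5 weekdays (Mon–Fri): 8 × 5 = 40.
The 3 extra days are Sun, Mon, Tue — 2 of them qualify.
Total: 40 + 2 = 42.
Holidays: Oct 19, 1921 (Wed); Oct 26, 1921 (Wed); Oct 27, 1921 (Thu); Oct 28, 1921 (Fri); Nov 13, 1921 (Sun); Nov 24, 1921 (Thu); Nov 29, 1921 (Tue).
6 of the 7 holidays fall on weekdays; the rest are weekends and were already excluded.
Business days: 42 − 6 = 36.

36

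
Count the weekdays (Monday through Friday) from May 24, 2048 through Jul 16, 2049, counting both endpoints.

300

May 24, 2048 is a Sunday.
From May 24, 2048 to Jul 16, 2049 is 419 days inclusive.
419 = 7 × 59 + 6, so there are 59 full weeks plus 6 extra days.
Each full week contributes 5 weekdays (Mon–Fri): 59 × 5 = 295.
The 6 extra days are Sun, Mon, Tue, Wed, Thu, Fri — 5 of them qualify.
Total: 295 + 5 = 300.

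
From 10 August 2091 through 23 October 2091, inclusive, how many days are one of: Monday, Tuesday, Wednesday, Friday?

10 August 2091 is a Friday.
The range spans 75 days (inclusive of both endpoints).
75 = 7 × 10 + 5, so there are 10 full weeks plus 5 extra days.
Each full week contributes 4 days from the set (Mon, Tue, Wed, Fri): 10 × 4 = 40.
The 5 extra days are Friday, Saturday, Sunday, Monday, Tuesday — 3 of them qualify.
Total: 40 + 3 = 43.

43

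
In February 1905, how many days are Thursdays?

1905-02-01 is a Wednesday.
The range spans 28 days (inclusive of both endpoints).
28 = 7 × 4, so the span is exactly 4 full weeks.
Each full week contributes one Thursday: 4 so far.

4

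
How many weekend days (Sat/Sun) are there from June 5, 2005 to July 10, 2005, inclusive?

11

June 5, 2005 is a Sunday.
From June 5, 2005 to July 10, 2005 is 36 days inclusive.
36 = 7 × 5 + 1, so there are 5 full weeks plus 1 extra day.
Each full week contributes 2 weekend days (Sat, Sun): 5 × 2 = 10.
The 1 extra day is Sun — 1 of them qualifies.
Total: 10 + 1 = 11.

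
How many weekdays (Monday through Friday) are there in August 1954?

1954-08-01 is a Sunday.
That's 31 days from start to end, counting both.
31 = 7 × 4 + 3, so there are 4 full weeks plus 3 extra days.
Each full week contributes 5 weekdays (Mon–Fri): 4 × 5 = 20.
The 3 extra days are Sun, Mon, Tue — 2 of them qualify.
Total: 20 + 2 = 22.

22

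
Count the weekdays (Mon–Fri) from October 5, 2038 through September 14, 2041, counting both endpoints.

769

October 5, 2038 is a Tuesday.
From October 5, 2038 to September 14, 2041 is 1076 days inclusive.
1076 = 7 × 153 + 5, so there are 153 full weeks plus 5 extra days.
Each full week contributes 5 weekdays (Mon–Fri): 153 × 5 = 765.
The 5 extra days are Tuesday, Wednesday, Thursday, Friday, Saturday — 4 of them qualify.
Total: 765 + 4 = 769.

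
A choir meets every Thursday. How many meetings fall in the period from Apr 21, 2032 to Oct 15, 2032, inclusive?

Apr 21, 2032 is a Wednesday.
From Apr 21, 2032 to Oct 15, 2032 is 178 days inclusive.
178 = 7 × 25 + 3, so there are 25 full weeks plus 3 extra days.
Each full week contributes one Thursday: 25 so far.
The 3 extra days are Wednesday, Thursday, Friday — 1 of them qualifies.
Total: 25 + 1 = 26.

26 Thursdays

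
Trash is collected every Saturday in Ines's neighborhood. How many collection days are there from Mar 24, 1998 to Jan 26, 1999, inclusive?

44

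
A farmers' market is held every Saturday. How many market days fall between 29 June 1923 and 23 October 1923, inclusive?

17

29 June 1923 is a Friday.
From 29 June 1923 to 23 October 1923 is 117 days inclusive.
117 = 7 × 16 + 5, so there are 16 full weeks plus 5 extra days.
Each full week contributes one Saturday: 16 so far.
The 5 extra days are Fri, Sat, Sun, Mon, Tue — 1 of them qualifies.
Total: 16 + 1 = 17.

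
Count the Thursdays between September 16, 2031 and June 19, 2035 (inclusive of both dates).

196

September 16, 2031 is a Tuesday.
That's 1373 days from start to end, counting both.
1373 = 7 × 196 + 1, so there are 196 full weeks plus 1 extra day.
Each full week contributes one Thursday: 196 so far.
The 1 extra day is Tue — none qualify.
Total: 196 + 0 = 196.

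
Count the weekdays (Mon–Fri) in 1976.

262 weekdays

Jan 1, 1976 is a Thursday.
From Jan 1, 1976 to Dec 31, 1976 is 366 days inclusive.
366 = 7 × 52 + 2, so there are 52 full weeks plus 2 extra days.
Each full week contributes 5 weekdays (Mon–Fri): 52 × 5 = 260.
The 2 extra days are Thu, Fri — 2 of them qualify.
Total: 260 + 2 = 262.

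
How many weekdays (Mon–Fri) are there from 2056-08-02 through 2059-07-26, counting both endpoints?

778

2056-08-02 is a Wednesday.
The range spans 1089 days (inclusive of both endpoints).
1089 = 7 × 155 + 4, so there are 155 full weeks plus 4 extra days.
Each full week contributes 5 weekdays (Mon–Fri): 155 × 5 = 775.
The 4 extra days are Wed, Thu, Fri, Sat — 3 of them qualify.
Total: 775 + 3 = 778.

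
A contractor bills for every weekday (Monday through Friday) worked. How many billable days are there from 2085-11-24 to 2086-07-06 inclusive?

2085-11-24 is a Saturday.
The range spans 225 days (inclusive of both endpoints).
225 = 7 × 32 + 1, so there are 32 full weeks plus 1 extra day.
Each full week contributes 5 weekdays (Mon–Fri): 32 × 5 = 160.
The 1 extra day is Sat — none qualify.
Total: 160 + 0 = 160.

160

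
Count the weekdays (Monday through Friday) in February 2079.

20

Feb 1, 2079 is a Wednesday.
The range spans 28 days (inclusive of both endpoints).
28 = 7 × 4, so the span is exactly 4 full weeks.
Each full week contributes 5 weekdays (Mon–Fri): 4 × 5 = 20.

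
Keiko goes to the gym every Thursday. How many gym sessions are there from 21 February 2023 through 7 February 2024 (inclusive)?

21 February 2023 is a Tuesday.
From 21 February 2023 to 7 February 2024 is 352 days inclusive.
352 = 7 × 50 + 2, so there are 50 full weeks plus 2 extra days.
Each full week contributes one Thursday: 50 so far.
The 2 extra days are Tue, Wed — none qualify.
Total: 50 + 0 = 50.

50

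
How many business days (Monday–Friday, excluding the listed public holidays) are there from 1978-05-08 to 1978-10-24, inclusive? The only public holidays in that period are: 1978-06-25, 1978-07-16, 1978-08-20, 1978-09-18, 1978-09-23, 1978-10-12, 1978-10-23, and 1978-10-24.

1978-05-08 is a Monday.
That's 170 days from start to end, counting both.
170 = 7 × 24 + 2, so there are 24 full weeks plus 2 extra days.
Each full week contributes 5 weekdays (Mon–Fri): 24 × 5 = 120.
The 2 extra days are Mon, Tue — 2 of them qualify.
Total: 120 + 2 = 122.
Holidays: 1978-06-25 (Sun); 1978-07-16 (Sun); 1978-08-20 (Sun); 1978-09-18 (Mon); 1978-09-23 (Sat); 1978-10-12 (Thu); 1978-10-23 (Mon); 1978-10-24 (Tue).
4 of the 8 holidays fall on weekdays; the rest are weekends and were already excluded.
Business days: 122 − 4 = 118.

118 business days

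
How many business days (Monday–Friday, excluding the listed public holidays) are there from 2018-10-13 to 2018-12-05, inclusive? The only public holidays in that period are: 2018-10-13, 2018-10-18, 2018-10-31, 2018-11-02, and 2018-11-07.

2018-10-13 is a Saturday.
That's 54 days from start to end, counting both.
54 = 7 × 7 + 5, so there are 7 full weeks plus 5 extra days.
Each full week contributes 5 weekdays (Mon–Fri): 7 × 5 = 35.
The 5 extra days are Sat, Sun, Mon, Tue, Wed — 3 of them qualify.
Total: 35 + 3 = 38.
Holidays: 2018-10-13 (Sat); 2018-10-18 (Thu); 2018-10-31 (Wed); 2018-11-02 (Fri); 2018-11-07 (Wed).
4 of the 5 holidays fall on weekdays; the rest are weekends and were already excluded.
Business days: 38 − 4 = 34.

34 business days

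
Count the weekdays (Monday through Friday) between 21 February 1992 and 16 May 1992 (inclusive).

61 weekdays

21 February 1992 is a Friday.
The range spans 86 days (inclusive of both endpoints).
86 = 7 × 12 + 2, so there are 12 full weeks plus 2 extra days.
Each full week contributes 5 weekdays (Mon–Fri): 12 × 5 = 60.
The 2 extra days are Friday, Saturday — 1 of them qualifies.
Total: 60 + 1 = 61.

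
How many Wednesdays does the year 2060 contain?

Jan 1, 2060 is a Thursday.
The range spans 366 days (inclusive of both endpoints).
366 = 7 × 52 + 2, so there are 52 full weeks plus 2 extra days.
Each full week contributes one Wednesday: 52 so far.
The 2 extra days are Thu, Fri — none qualify.
Total: 52 + 0 = 52.

52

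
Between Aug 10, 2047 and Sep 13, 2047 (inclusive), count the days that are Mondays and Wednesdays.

Aug 10, 2047 is a Saturday.
That's 35 days from start to end, counting both.
35 = 7 × 5, so the span is exactly 5 full weeks.
Each full week contributes 2 days from the set (Mon, Wed): 5 × 2 = 10.

10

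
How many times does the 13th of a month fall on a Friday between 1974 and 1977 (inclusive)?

6

Friday-the-13ths by year:
1974: Sep, Dec
1975: Jun
1976: Feb, Aug
1977: May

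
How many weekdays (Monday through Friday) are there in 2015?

261 weekdays

Jan 1, 2015 is a Thursday.
From Jan 1, 2015 to Dec 31, 2015 is 365 days inclusive.
365 = 7 × 52 + 1, so there are 52 full weeks plus 1 extra day.
Each full week contributes 5 weekdays (Mon–Fri): 52 × 5 = 260.
The 1 extra day is Thursday — 1 of them qualifies.
Total: 260 + 1 = 261.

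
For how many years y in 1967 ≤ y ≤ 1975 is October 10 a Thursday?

Day of week of October 10 in each year:
1967: Tue, 1968: Thu ✓, 1969: Fri, 1970: Sat, 1971: Sun, 1972: Tue, 1973: Wed, 1974: Thu ✓, 1975: Fri
Thursdays: 1968, 1974.

2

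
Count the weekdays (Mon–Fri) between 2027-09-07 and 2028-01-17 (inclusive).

95

2027-09-07 is a Tuesday.
From 2027-09-07 to 2028-01-17 is 133 days inclusive.
133 = 7 × 19, so the span is exactly 19 full weeks.
Each full week contributes 5 weekdays (Mon–Fri): 19 × 5 = 95.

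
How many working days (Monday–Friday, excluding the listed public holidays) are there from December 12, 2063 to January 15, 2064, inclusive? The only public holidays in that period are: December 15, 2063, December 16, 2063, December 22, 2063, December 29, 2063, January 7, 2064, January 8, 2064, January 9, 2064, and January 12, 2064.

December 12, 2063 is a Wednesday.
From December 12, 2063 to January 15, 2064 is 35 days inclusive.
35 = 7 × 5, so the span is exactly 5 full weeks.
Each full week contributes 5 weekdays (Mon–Fri): 5 × 5 = 25.
Holidays: December 15, 2063 (Sat); December 16, 2063 (Sun); December 22, 2063 (Sat); December 29, 2063 (Sat); January 7, 2064 (Mon); January 8, 2064 (Tue); January 9, 2064 (Wed); January 12, 2064 (Sat).
3 of the 8 holidays fall on weekdays; the rest are weekends and were already excluded.
Business days: 25 − 3 = 22.

22 working days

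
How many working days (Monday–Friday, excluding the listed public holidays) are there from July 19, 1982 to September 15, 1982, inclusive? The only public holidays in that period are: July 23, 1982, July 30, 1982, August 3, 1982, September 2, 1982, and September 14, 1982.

July 19, 1982 is a Monday.
That's 59 days from start to end, counting both.
59 = 7 × 8 + 3, so there are 8 full weeks plus 3 extra days.
Each full week contributes 5 weekdays (Mon–Fri): 8 × 5 = 40.
The 3 extra days are Monday, Tuesday, Wednesday — 3 of them qualify.
Total: 40 + 3 = 43.
Holidays: July 23, 1982 (Fri); July 30, 1982 (Fri); August 3, 1982 (Tue); September 2, 1982 (Thu); September 14, 1982 (Tue).
All 5 holidays fall on weekdays, so subtract 5.
Business days: 43 − 5 = 38.

38 working days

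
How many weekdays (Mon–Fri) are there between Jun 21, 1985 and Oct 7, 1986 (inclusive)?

Jun 21, 1985 is a Friday.
The range spans 474 days (inclusive of both endpoints).
474 = 7 × 67 + 5, so there are 67 full weeks plus 5 extra days.
Each full week contributes 5 weekdays (Mon–Fri): 67 × 5 = 335.
The 5 extra days are Friday, Saturday, Sunday, Monday, Tuesday — 3 of them qualify.
Total: 335 + 3 = 338.

338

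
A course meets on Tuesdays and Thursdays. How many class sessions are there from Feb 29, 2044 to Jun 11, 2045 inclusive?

134

Feb 29, 2044 is a Monday.
The range spans 469 days (inclusive of both endpoints).
469 = 7 × 67, so the span is exactly 67 full weeks.
Each full week contributes 2 days from the set (Tue, Thu): 67 × 2 = 134.
Total: 134.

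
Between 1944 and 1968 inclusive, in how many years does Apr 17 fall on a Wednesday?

Day of week of April 17 in each year:
1944: Mon, 1945: Tue, 1946: Wed ✓, 1947: Thu, 1948: Sat, 1949: Sun, 1950: Mon, 1951: Tue, 1952: Thu, 1953: Fri, 1954: Sat, 1955: Sun, 1956: Tue, 1957: Wed ✓, 1958: Thu, 1959: Fri, 1960: Sun, 1961: Mon, 1962: Tue, 1963: Wed ✓, 1964: Fri, 1965: Sat, 1966: Sun, 1967: Mon, 1968: Wed ✓
Wednesdays: 1946, 1957, 1963, 1968.

4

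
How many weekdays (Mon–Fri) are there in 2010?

261 weekdays

January 1, 2010 is a Friday.
That's 365 days from start to end, counting both.
365 = 7 × 52 + 1, so there are 52 full weeks plus 1 extra day.
Each full week contributes 5 weekdays (Mon–Fri): 52 × 5 = 260.
The 1 extra day is Fri — 1 of them qualifies.
Total: 260 + 1 = 261.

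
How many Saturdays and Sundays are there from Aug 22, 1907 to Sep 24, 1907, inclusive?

10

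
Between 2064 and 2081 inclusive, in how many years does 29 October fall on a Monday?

2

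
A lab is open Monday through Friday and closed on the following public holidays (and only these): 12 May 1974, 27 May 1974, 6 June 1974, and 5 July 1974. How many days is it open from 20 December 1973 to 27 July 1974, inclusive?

20 December 1973 is a Thursday.
The range spans 220 days (inclusive of both endpoints).
220 = 7 × 31 + 3, so there are 31 full weeks plus 3 extra days.
Each full week contributes 5 weekdays (Mon–Fri): 31 × 5 = 155.
The 3 extra days are Thursday, Friday, Saturday — 2 of them qualify.
Total: 155 + 2 = 157.
Holidays: 12 May 1974 (Sun); 27 May 1974 (Mon); 6 June 1974 (Thu); 5 July 1974 (Fri).
3 of the 4 holidays fall on weekdays; the rest are weekends and were already excluded.
Business days: 157 − 3 = 154.

154 business days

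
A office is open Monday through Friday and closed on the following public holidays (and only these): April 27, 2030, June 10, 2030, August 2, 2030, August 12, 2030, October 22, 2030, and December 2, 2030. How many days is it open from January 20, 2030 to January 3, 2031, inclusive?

January 20, 2030 is a Sunday.
From January 20, 2030 to January 3, 2031 is 349 days inclusive.
349 = 7 × 49 + 6, so there are 49 full weeks plus 6 extra days.
Each full week contributes 5 weekdays (Mon–Fri): 49 × 5 = 245.
The 6 extra days are Sun, Mon, Tue, Wed, Thu, Fri — 5 of them qualify.
Total: 245 + 5 = 250.
Holidays: April 27, 2030 (Sat); June 10, 2030 (Mon); August 2, 2030 (Fri); August 12, 2030 (Mon); October 22, 2030 (Tue); December 2, 2030 (Mon).
5 of the 6 holidays fall on weekdays; the rest are weekends and were already excluded.
Business days: 250 − 5 = 245.

245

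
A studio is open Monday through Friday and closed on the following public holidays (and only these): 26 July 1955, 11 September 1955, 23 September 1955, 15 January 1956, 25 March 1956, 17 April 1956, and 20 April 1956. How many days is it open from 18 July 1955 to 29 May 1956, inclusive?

223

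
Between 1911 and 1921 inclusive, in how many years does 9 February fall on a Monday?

Day of week of February 9 in each year:
1911: Thu, 1912: Fri, 1913: Sun, 1914: Mon ✓, 1915: Tue, 1916: Wed, 1917: Fri, 1918: Sat, 1919: Sun, 1920: Mon ✓, 1921: Wed
Mondays: 1914, 1920.

2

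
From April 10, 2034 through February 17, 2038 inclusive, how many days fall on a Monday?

202

April 10, 2034 is a Monday.
From April 10, 2034 to February 17, 2038 is 1410 days inclusive.
1410 = 7 × 201 + 3, so there are 201 full weeks plus 3 extra days.
Each full week contributes one Monday: 201 so far.
The 3 extra days are Monday, Tuesday, Wednesday — 1 of them qualifies.
Total: 201 + 1 = 202.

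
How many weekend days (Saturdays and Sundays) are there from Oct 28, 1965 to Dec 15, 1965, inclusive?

14

Oct 28, 1965 is a Thursday.
The range spans 49 days (inclusive of both endpoints).
49 = 7 × 7, so the span is exactly 7 full weeks.
Each full week contributes 2 weekend days (Sat, Sun): 7 × 2 = 14.
Total: 14.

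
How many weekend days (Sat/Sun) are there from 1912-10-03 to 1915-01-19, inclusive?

240

1912-10-03 is a Thursday.
From 1912-10-03 to 1915-01-19 is 839 days inclusive.
839 = 7 × 119 + 6, so there are 119 full weeks plus 6 extra days.
Each full week contributes 2 weekend days (Sat, Sun): 119 × 2 = 238.
The 6 extra days are Thu, Fri, Sat, Sun, Mon, Tue — 2 of them qualify.
Total: 238 + 2 = 240.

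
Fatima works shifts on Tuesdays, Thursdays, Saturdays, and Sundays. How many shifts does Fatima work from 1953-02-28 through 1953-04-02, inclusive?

1953-02-28 is a Saturday.
That's 34 days from start to end, counting both.
34 = 7 × 4 + 6, so there are 4 full weeks plus 6 extra days.
Each full week contributes 4 days from the set (Tue, Thu, Sat, Sun): 4 × 4 = 16.
The 6 extra days are Sat, Sun, Mon, Tue, Wed, Thu — 4 of them qualify.
Total: 16 + 4 = 20.

20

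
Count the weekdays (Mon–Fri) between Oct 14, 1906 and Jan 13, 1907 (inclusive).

Oct 14, 1906 is a Sunday.
From Oct 14, 1906 to Jan 13, 1907 is 92 days inclusive.
92 = 7 × 13 + 1, so there are 13 full weeks plus 1 extra day.
Each full week contributes 5 weekdays (Mon–Fri): 13 × 5 = 65.
The 1 extra day is Sunday — none qualify.
Total: 65 + 0 = 65.

65 weekdays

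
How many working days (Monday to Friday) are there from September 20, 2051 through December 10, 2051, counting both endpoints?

58 weekdays

September 20, 2051 is a Wednesday.
That's 82 days from start to end, counting both.
82 = 7 × 11 + 5, so there are 11 full weeks plus 5 extra days.
Each full week contributes 5 weekdays (Mon–Fri): 11 × 5 = 55.
The 5 extra days are Wednesday, Thursday, Friday, Saturday, Sunday — 3 of them qualify.
Total: 55 + 3 = 58.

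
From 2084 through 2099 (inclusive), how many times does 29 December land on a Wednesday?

2

Day of week of December 29 in each year:
2084: Fri, 2085: Sat, 2086: Sun, 2087: Mon, 2088: Wed ✓, 2089: Thu, 2090: Fri, 2091: Sat, 2092: Mon, 2093: Tue, 2094: Wed ✓, 2095: Thu, 2096: Sat, 2097: Sun, 2098: Mon, 2099: Tue
Wednesdays: 2088, 2094.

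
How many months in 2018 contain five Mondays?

A month has five Mondays exactly when Monday falls within its first (length − 28) days.
Jan: 31 days, starts Mon → 5 of Mon, Tue, Wed ✓
Feb: 28 days, starts Thu → 5 of (none)
Mar: 31 days, starts Thu → 5 of Thu, Fri, Sat
Apr: 30 days, starts Sun → 5 of Sun, Mon ✓
May: 31 days, starts Tue → 5 of Tue, Wed, Thu
Jun: 30 days, starts Fri → 5 of Fri, Sat
Jul: 31 days, starts Sun → 5 of Sun, Mon, Tue ✓
Aug: 31 days, starts Wed → 5 of Wed, Thu, Fri
Sep: 30 days, starts Sat → 5 of Sat, Sun
Oct: 31 days, starts Mon → 5 of Mon, Tue, Wed ✓
Nov: 30 days, starts Thu → 5 of Thu, Fri
Dec: 31 days, starts Sat → 5 of Sat, Sun, Mon ✓
Months with five Mondays: Jan, Apr, Jul, Oct, Dec.

5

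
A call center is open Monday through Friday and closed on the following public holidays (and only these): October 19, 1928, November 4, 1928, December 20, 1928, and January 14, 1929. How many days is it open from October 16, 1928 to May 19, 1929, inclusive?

October 16, 1928 is a Tuesday.
That's 216 days from start to end, counting both.
216 = 7 × 30 + 6, so there are 30 full weeks plus 6 extra days.
Each full week contributes 5 weekdays (Mon–Fri): 30 × 5 = 150.
The 6 extra days are Tuesday, Wednesday, Thursday, Friday, Saturday, Sunday — 4 of them qualify.
Total: 150 + 4 = 154.
Holidays: October 19, 1928 (Fri); November 4, 1928 (Sun); December 20, 1928 (Thu); January 14, 1929 (Mon).
3 of the 4 holidays fall on weekdays; the rest are weekends and were already excluded.
Business days: 154 − 3 = 151.

151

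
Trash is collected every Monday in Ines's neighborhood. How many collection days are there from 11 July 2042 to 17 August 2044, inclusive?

110

11 July 2042 is a Friday.
That's 769 days from start to end, counting both.
769 = 7 × 109 + 6, so there are 109 full weeks plus 6 extra days.
Each full week contributes one Monday: 109 so far.
The 6 extra days are Friday, Saturday, Sunday, Monday, Tuesday, Wednesday — 1 of them qualifies.
Total: 109 + 1 = 110.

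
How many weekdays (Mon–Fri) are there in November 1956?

22

November 1, 1956 is a Thursday.
That's 30 days from start to end, counting both.
30 = 7 × 4 + 2, so there are 4 full weeks plus 2 extra days.
Each full week contributes 5 weekdays (Mon–Fri): 4 × 5 = 20.
The 2 extra days are Thu, Fri — 2 of them qualify.
Total: 20 + 2 = 22.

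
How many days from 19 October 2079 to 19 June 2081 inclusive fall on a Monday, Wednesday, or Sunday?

19 October 2079 is a Thursday.
That's 610 days from start to end, counting both.
610 = 7 × 87 + 1, so there are 87 full weeks plus 1 extra day.
Each full week contributes 3 days from the set (Mon, Wed, Sun): 87 × 3 = 261.
The 1 extra day is Thu — none qualify.
Total: 261 + 0 = 261.

261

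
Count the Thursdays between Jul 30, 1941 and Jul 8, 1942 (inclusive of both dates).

49 Thursdays

Jul 30, 1941 is a Wednesday.
The range spans 344 days (inclusive of both endpoints).
344 = 7 × 49 + 1, so there are 49 full weeks plus 1 extra day.
Each full week contributes one Thursday: 49 so far.
The 1 extra day is Wed — none qualify.
Total: 49 + 0 = 49.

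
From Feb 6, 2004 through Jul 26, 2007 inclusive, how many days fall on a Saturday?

Feb 6, 2004 is a Friday.
From Feb 6, 2004 to Jul 26, 2007 is 1267 days inclusive.
1267 = 7 × 181, so the span is exactly 181 full weeks.
Each full week contributes one Saturday: 181 so far.
Total: 181.

181 Saturdays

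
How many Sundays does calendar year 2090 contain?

53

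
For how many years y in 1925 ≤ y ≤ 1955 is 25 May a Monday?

5

Day of week of May 25 in each year:
1925: Mon ✓, 1926: Tue, 1927: Wed, 1928: Fri, 1929: Sat, 1930: Sun, 1931: Mon ✓, 1932: Wed, 1933: Thu, 1934: Fri, 1935: Sat, 1936: Mon ✓, 1937: Tue, 1938: Wed, 1939: Thu, 1940: Sat, 1941: Sun, 1942: Mon ✓, 1943: Tue, 1944: Thu, 1945: Fri, 1946: Sat, 1947: Sun, 1948: Tue, 1949: Wed, 1950: Thu, 1951: Fri, 1952: Sun, 1953: Mon ✓, 1954: Tue, 1955: Wed
Mondays: 1925, 1931, 1936, 1942, 1953.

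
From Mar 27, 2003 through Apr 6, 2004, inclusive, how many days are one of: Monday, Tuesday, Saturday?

162

Mar 27, 2003 is a Thursday.
That's 377 days from start to end, counting both.
377 = 7 × 53 + 6, so there are 53 full weeks plus 6 extra days.
Each full week contributes 3 days from the set (Mon, Tue, Sat): 53 × 3 = 159.
The 6 extra days are Thu, Fri, Sat, Sun, Mon, Tue — 3 of them qualify.
Total: 159 + 3 = 162.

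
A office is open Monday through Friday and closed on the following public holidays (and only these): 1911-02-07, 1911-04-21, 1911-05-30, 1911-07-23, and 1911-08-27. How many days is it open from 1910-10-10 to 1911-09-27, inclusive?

1910-10-10 is a Monday.
From 1910-10-10 to 1911-09-27 is 353 days inclusive.
353 = 7 × 50 + 3, so there are 50 full weeks plus 3 extra days.
Each full week contributes 5 weekdays (Mon–Fri): 50 × 5 = 250.
The 3 extra days are Monday, Tuesday, Wednesday — 3 of them qualify.
Total: 250 + 3 = 253.
Holidays: 1911-02-07 (Tue); 1911-04-21 (Fri); 1911-05-30 (Tue); 1911-07-23 (Sun); 1911-08-27 (Sun).
3 of the 5 holidays fall on weekdays; the rest are weekends and were already excluded.
Business days: 253 − 3 = 250.

250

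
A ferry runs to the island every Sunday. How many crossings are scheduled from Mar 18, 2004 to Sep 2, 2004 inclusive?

Mar 18, 2004 is a Thursday.
From Mar 18, 2004 to Sep 2, 2004 is 169 days inclusive.
169 = 7 × 24 + 1, so there are 24 full weeks plus 1 extra day.
Each full week contributes one Sunday: 24 so far.
The 1 extra day is Thu — none qualify.
Total: 24 + 0 = 24.

24 Sundays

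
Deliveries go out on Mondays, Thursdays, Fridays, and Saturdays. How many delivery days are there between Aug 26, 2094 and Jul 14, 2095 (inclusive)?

Aug 26, 2094 is a Thursday.
From Aug 26, 2094 to Jul 14, 2095 is 323 days inclusive.
323 = 7 × 46 + 1, so there are 46 full weeks plus 1 extra day.
Each full week contributes 4 days from the set (Mon, Thu, Fri, Sat): 46 × 4 = 184.
The 1 extra day is Thu — 1 of them qualifies.
Total: 184 + 1 = 185.

185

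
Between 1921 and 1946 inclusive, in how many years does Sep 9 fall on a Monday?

Day of week of September 9 in each year:
1921: Fri, 1922: Sat, 1923: Sun, 1924: Tue, 1925: Wed, 1926: Thu, 1927: Fri, 1928: Sun, 1929: Mon ✓, 1930: Tue, 1931: Wed, 1932: Fri, 1933: Sat, 1934: Sun, 1935: Mon ✓, 1936: Wed, 1937: Thu, 1938: Fri, 1939: Sat, 1940: Mon ✓, 1941: Tue, 1942: Wed, 1943: Thu, 1944: Sat, 1945: Sun, 1946: Mon ✓
Mondays: 1929, 1935, 1940, 1946.

4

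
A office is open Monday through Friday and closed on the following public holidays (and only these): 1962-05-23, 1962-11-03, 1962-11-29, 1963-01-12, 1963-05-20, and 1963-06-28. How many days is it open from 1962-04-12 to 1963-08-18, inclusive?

1962-04-12 is a Thursday.
The range spans 494 days (inclusive of both endpoints).
494 = 7 × 70 + 4, so there are 70 full weeks plus 4 extra days.
Each full week contributes 5 weekdays (Mon–Fri): 70 × 5 = 350.
The 4 extra days are Thursday, Friday, Saturday, Sunday — 2 of them qualify.
Total: 350 + 2 = 352.
Holidays: 1962-05-23 (Wed); 1962-11-03 (Sat); 1962-11-29 (Thu); 1963-01-12 (Sat); 1963-05-20 (Mon); 1963-06-28 (Fri).
4 of the 6 holidays fall on weekdays; the rest are weekends and were already excluded.
Business days: 352 − 4 = 348.

348 working days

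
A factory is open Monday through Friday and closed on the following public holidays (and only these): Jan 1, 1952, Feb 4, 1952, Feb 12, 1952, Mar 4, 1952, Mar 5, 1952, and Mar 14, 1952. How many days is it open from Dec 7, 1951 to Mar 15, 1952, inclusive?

65 business days

Dec 7, 1951 is a Friday.
That's 100 days from start to end, counting both.
100 = 7 × 14 + 2, so there are 14 full weeks plus 2 extra days.
Each full week contributes 5 weekdays (Mon–Fri): 14 × 5 = 70.
The 2 extra days are Friday, Saturday — 1 of them qualifies.
Total: 70 + 1 = 71.
Holidays: Jan 1, 1952 (Tue); Feb 4, 1952 (Mon); Feb 12, 1952 (Tue); Mar 4, 1952 (Tue); Mar 5, 1952 (Wed); Mar 14, 1952 (Fri).
All 6 holidays fall on weekdays, so subtract 6.
Business days: 71 − 6 = 65.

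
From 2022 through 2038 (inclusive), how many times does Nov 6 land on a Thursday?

Day of week of November 6 in each year:
2022: Sun, 2023: Mon, 2024: Wed, 2025: Thu ✓, 2026: Fri, 2027: Sat, 2028: Mon, 2029: Tue, 2030: Wed, 2031: Thu ✓, 2032: Sat, 2033: Sun, 2034: Mon, 2035: Tue, 2036: Thu ✓, 2037: Fri, 2038: Sat
Thursdays: 2025, 2031, 2036.

3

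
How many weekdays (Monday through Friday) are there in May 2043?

21

May 1, 2043 is a Friday.
The range spans 31 days (inclusive of both endpoints).
31 = 7 × 4 + 3, so there are 4 full weeks plus 3 extra days.
Each full week contributes 5 weekdays (Mon–Fri): 4 × 5 = 20.
The 3 extra days are Fri, Sat, Sun — 1 of them qualifies.
Total: 20 + 1 = 21.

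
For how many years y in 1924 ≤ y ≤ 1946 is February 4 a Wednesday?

3

Day of week of February 4 in each year:
1924: Mon, 1925: Wed ✓, 1926: Thu, 1927: Fri, 1928: Sat, 1929: Mon, 1930: Tue, 1931: Wed ✓, 1932: Thu, 1933: Sat, 1934: Sun, 1935: Mon, 1936: Tue, 1937: Thu, 1938: Fri, 1939: Sat, 1940: Sun, 1941: Tue, 1942: Wed ✓, 1943: Thu, 1944: Fri, 1945: Sun, 1946: Mon
Wednesdays: 1925, 1931, 1942.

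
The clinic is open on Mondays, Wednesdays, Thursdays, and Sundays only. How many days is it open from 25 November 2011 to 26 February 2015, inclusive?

680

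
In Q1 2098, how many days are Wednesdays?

13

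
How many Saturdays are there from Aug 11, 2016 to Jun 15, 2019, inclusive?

149

Aug 11, 2016 is a Thursday.
The range spans 1039 days (inclusive of both endpoints).
1039 = 7 × 148 + 3, so there are 148 full weeks plus 3 extra days.
Each full week contributes one Saturday: 148 so far.
The 3 extra days are Thu, Fri, Sat — 1 of them qualifies.
Total: 148 + 1 = 149.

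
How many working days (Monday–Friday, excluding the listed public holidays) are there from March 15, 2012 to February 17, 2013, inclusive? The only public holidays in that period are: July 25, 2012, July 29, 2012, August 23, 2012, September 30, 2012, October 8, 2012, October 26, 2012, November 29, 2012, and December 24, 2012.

March 15, 2012 is a Thursday.
The range spans 340 days (inclusive of both endpoints).
340 = 7 × 48 + 4, so there are 48 full weeks plus 4 extra days.
Each full week contributes 5 weekdays (Mon–Fri): 48 × 5 = 240.
The 4 extra days are Thu, Fri, Sat, Sun — 2 of them qualify.
Total: 240 + 2 = 242.
Holidays: July 25, 2012 (Wed); July 29, 2012 (Sun); August 23, 2012 (Thu); September 30, 2012 (Sun); October 8, 2012 (Mon); October 26, 2012 (Fri); November 29, 2012 (Thu); December 24, 2012 (Mon).
6 of the 8 holidays fall on weekdays; the rest are weekends and were already excluded.
Business days: 242 − 6 = 236.

236 working days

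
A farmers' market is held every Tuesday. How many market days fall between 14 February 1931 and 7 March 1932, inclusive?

55 Tuesdays

14 February 1931 is a Saturday.
From 14 February 1931 to 7 March 1932 is 388 days inclusive.
388 = 7 × 55 + 3, so there are 55 full weeks plus 3 extra days.
Each full week contributes one Tuesday: 55 so far.
The 3 extra days are Sat, Sun, Mon — none qualify.
Total: 55 + 0 = 55.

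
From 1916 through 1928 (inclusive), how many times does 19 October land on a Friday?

3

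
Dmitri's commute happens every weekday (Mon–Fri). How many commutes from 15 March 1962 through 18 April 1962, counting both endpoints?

25 weekdays

15 March 1962 is a Thursday.
That's 35 days from start to end, counting both.
35 = 7 × 5, so the span is exactly 5 full weeks.
Each full week contributes 5 weekdays (Mon–Fri): 5 × 5 = 25.
Total: 25.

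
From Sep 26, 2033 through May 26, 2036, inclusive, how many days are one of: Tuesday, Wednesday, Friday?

Sep 26, 2033 is a Monday.
From Sep 26, 2033 to May 26, 2036 is 974 days inclusive.
974 = 7 × 139 + 1, so there are 139 full weeks plus 1 extra day.
Each full week contributes 3 days from the set (Tue, Wed, Fri): 139 × 3 = 417.
The 1 extra day is Monday — none qualify.
Total: 417 + 0 = 417.

417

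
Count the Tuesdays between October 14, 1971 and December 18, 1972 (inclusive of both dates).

61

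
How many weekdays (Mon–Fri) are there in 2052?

262 weekdays

1 January 2052 is a Monday.
That's 366 days from start to end, counting both.
366 = 7 × 52 + 2, so there are 52 full weeks plus 2 extra days.
Each full week contributes 5 weekdays (Mon–Fri): 52 × 5 = 260.
The 2 extra days are Monday, Tuesday — 2 of them qualify.
Total: 260 + 2 = 262.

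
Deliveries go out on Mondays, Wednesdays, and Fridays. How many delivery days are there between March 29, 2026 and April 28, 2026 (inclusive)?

13

March 29, 2026 is a Sunday.
The range spans 31 days (inclusive of both endpoints).
31 = 7 × 4 + 3, so there are 4 full weeks plus 3 extra days.
Each full week contributes 3 days from the set (Mon, Wed, Fri): 4 × 3 = 12.
The 3 extra days are Sun, Mon, Tue — 1 of them qualifies.
Total: 12 + 1 = 13.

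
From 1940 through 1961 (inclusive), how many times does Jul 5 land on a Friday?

Day of week of July 5 in each year:
1940: Fri ✓, 1941: Sat, 1942: Sun, 1943: Mon, 1944: Wed, 1945: Thu, 1946: Fri ✓, 1947: Sat, 1948: Mon, 1949: Tue, 1950: Wed, 1951: Thu, 1952: Sat, 1953: Sun, 1954: Mon, 1955: Tue, 1956: Thu, 1957: Fri ✓, 1958: Sat, 1959: Sun, 1960: Tue, 1961: Wed
Fridays: 1940, 1946, 1957.

3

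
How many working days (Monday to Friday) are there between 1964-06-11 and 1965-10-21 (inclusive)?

1964-06-11 is a Thursday.
That's 498 days from start to end, counting both.
498 = 7 × 71 + 1, so there are 71 full weeks plus 1 extra day.
Each full week contributes 5 weekdays (Mon–Fri): 71 × 5 = 355.
The 1 extra day is Thu — 1 of them qualifies.
Total: 355 + 1 = 356.

356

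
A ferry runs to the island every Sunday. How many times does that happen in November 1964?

5

Nov 1, 1964 is a Sunday.
The range spans 30 days (inclusive of both endpoints).
30 = 7 × 4 + 2, so there are 4 full weeks plus 2 extra days.
Each full week contributes one Sunday: 4 so far.
The 2 extra days are Sunday, Monday — 1 of them qualifies.
Total: 4 + 1 = 5.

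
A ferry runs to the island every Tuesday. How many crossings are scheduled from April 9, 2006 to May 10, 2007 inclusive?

April 9, 2006 is a Sunday.
The range spans 397 days (inclusive of both endpoints).
397 = 7 × 56 + 5, so there are 56 full weeks plus 5 extra days.
Each full week contributes one Tuesday: 56 so far.
The 5 extra days are Sunday, Monday, Tuesday, Wednesday, Thursday — 1 of them qualifies.
Total: 56 + 1 = 57.

57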